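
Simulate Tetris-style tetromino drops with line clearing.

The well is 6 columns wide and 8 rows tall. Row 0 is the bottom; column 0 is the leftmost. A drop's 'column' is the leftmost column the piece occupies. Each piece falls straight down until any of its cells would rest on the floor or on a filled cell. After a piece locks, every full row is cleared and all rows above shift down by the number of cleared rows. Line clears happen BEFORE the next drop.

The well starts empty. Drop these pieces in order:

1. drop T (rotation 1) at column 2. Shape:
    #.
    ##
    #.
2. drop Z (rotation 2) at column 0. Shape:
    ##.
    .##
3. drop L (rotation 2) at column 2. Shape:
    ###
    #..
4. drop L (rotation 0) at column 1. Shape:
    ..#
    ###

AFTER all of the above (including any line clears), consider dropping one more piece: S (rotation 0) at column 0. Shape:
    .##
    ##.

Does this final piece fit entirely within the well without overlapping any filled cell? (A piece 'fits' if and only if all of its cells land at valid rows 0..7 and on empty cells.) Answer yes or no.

Answer: no

Derivation:
Drop 1: T rot1 at col 2 lands with bottom-row=0; cleared 0 line(s) (total 0); column heights now [0 0 3 2 0 0], max=3
Drop 2: Z rot2 at col 0 lands with bottom-row=3; cleared 0 line(s) (total 0); column heights now [5 5 4 2 0 0], max=5
Drop 3: L rot2 at col 2 lands with bottom-row=4; cleared 0 line(s) (total 0); column heights now [5 5 6 6 6 0], max=6
Drop 4: L rot0 at col 1 lands with bottom-row=6; cleared 0 line(s) (total 0); column heights now [5 7 7 8 6 0], max=8
Test piece S rot0 at col 0 (width 3): heights before test = [5 7 7 8 6 0]; fits = False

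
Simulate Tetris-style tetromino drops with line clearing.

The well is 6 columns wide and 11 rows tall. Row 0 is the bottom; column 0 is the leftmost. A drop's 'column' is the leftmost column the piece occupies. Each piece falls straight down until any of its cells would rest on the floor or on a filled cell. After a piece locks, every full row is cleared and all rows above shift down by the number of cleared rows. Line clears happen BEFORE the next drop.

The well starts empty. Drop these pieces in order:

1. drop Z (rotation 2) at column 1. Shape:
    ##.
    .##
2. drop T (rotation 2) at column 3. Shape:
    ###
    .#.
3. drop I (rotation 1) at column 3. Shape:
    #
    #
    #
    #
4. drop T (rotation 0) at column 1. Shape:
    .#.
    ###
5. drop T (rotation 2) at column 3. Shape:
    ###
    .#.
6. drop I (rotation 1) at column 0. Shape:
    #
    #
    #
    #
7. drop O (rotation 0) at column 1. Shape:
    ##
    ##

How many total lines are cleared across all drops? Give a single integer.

Answer: 1

Derivation:
Drop 1: Z rot2 at col 1 lands with bottom-row=0; cleared 0 line(s) (total 0); column heights now [0 2 2 1 0 0], max=2
Drop 2: T rot2 at col 3 lands with bottom-row=0; cleared 0 line(s) (total 0); column heights now [0 2 2 2 2 2], max=2
Drop 3: I rot1 at col 3 lands with bottom-row=2; cleared 0 line(s) (total 0); column heights now [0 2 2 6 2 2], max=6
Drop 4: T rot0 at col 1 lands with bottom-row=6; cleared 0 line(s) (total 0); column heights now [0 7 8 7 2 2], max=8
Drop 5: T rot2 at col 3 lands with bottom-row=6; cleared 0 line(s) (total 0); column heights now [0 7 8 8 8 8], max=8
Drop 6: I rot1 at col 0 lands with bottom-row=0; cleared 1 line(s) (total 1); column heights now [3 6 7 7 7 7], max=7
Drop 7: O rot0 at col 1 lands with bottom-row=7; cleared 0 line(s) (total 1); column heights now [3 9 9 7 7 7], max=9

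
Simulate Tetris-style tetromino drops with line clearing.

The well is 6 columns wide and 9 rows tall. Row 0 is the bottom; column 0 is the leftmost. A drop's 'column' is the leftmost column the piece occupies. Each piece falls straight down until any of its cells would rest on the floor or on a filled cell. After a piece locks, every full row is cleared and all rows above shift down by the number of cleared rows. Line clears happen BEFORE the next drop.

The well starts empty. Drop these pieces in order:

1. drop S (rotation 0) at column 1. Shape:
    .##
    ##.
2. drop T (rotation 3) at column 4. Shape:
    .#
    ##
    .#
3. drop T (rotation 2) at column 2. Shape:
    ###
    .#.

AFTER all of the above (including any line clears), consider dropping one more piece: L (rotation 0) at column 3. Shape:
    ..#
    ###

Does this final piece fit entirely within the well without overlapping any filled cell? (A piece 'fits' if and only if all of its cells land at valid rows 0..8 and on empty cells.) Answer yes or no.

Answer: yes

Derivation:
Drop 1: S rot0 at col 1 lands with bottom-row=0; cleared 0 line(s) (total 0); column heights now [0 1 2 2 0 0], max=2
Drop 2: T rot3 at col 4 lands with bottom-row=0; cleared 0 line(s) (total 0); column heights now [0 1 2 2 2 3], max=3
Drop 3: T rot2 at col 2 lands with bottom-row=2; cleared 0 line(s) (total 0); column heights now [0 1 4 4 4 3], max=4
Test piece L rot0 at col 3 (width 3): heights before test = [0 1 4 4 4 3]; fits = True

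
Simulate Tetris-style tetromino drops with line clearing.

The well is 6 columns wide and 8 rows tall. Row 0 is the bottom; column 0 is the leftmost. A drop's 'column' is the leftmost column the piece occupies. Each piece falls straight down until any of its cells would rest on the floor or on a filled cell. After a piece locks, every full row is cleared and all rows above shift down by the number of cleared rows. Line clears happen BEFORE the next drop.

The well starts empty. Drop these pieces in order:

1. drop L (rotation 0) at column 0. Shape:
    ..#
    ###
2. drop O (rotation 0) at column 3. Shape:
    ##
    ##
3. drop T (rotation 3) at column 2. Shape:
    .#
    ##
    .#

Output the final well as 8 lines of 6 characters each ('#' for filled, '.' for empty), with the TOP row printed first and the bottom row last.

Drop 1: L rot0 at col 0 lands with bottom-row=0; cleared 0 line(s) (total 0); column heights now [1 1 2 0 0 0], max=2
Drop 2: O rot0 at col 3 lands with bottom-row=0; cleared 0 line(s) (total 0); column heights now [1 1 2 2 2 0], max=2
Drop 3: T rot3 at col 2 lands with bottom-row=2; cleared 0 line(s) (total 0); column heights now [1 1 4 5 2 0], max=5

Answer: ......
......
......
...#..
..##..
...#..
..###.
#####.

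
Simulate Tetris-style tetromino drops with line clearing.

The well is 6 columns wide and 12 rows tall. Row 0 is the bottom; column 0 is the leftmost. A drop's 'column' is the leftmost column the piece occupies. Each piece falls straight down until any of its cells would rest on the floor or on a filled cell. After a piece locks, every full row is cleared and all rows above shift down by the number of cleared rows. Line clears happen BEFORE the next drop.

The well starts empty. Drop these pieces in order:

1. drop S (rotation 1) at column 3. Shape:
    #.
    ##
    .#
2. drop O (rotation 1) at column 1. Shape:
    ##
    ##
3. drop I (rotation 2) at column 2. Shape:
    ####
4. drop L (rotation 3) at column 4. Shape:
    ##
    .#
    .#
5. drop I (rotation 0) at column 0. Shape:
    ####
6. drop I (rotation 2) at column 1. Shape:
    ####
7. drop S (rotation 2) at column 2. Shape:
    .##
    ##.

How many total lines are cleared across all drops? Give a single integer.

Drop 1: S rot1 at col 3 lands with bottom-row=0; cleared 0 line(s) (total 0); column heights now [0 0 0 3 2 0], max=3
Drop 2: O rot1 at col 1 lands with bottom-row=0; cleared 0 line(s) (total 0); column heights now [0 2 2 3 2 0], max=3
Drop 3: I rot2 at col 2 lands with bottom-row=3; cleared 0 line(s) (total 0); column heights now [0 2 4 4 4 4], max=4
Drop 4: L rot3 at col 4 lands with bottom-row=4; cleared 0 line(s) (total 0); column heights now [0 2 4 4 7 7], max=7
Drop 5: I rot0 at col 0 lands with bottom-row=4; cleared 0 line(s) (total 0); column heights now [5 5 5 5 7 7], max=7
Drop 6: I rot2 at col 1 lands with bottom-row=7; cleared 0 line(s) (total 0); column heights now [5 8 8 8 8 7], max=8
Drop 7: S rot2 at col 2 lands with bottom-row=8; cleared 0 line(s) (total 0); column heights now [5 8 9 10 10 7], max=10

Answer: 0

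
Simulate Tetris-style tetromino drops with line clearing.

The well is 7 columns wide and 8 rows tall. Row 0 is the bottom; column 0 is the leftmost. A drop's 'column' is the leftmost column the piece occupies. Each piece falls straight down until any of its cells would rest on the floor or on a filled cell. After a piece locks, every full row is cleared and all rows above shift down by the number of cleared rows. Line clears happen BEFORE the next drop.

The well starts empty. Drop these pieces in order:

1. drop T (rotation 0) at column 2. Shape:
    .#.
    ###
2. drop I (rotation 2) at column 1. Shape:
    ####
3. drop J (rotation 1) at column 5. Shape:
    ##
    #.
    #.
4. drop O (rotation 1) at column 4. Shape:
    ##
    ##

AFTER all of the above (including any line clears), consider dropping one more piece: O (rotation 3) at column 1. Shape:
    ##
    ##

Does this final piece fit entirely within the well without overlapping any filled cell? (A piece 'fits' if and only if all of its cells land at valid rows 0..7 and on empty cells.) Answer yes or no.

Answer: yes

Derivation:
Drop 1: T rot0 at col 2 lands with bottom-row=0; cleared 0 line(s) (total 0); column heights now [0 0 1 2 1 0 0], max=2
Drop 2: I rot2 at col 1 lands with bottom-row=2; cleared 0 line(s) (total 0); column heights now [0 3 3 3 3 0 0], max=3
Drop 3: J rot1 at col 5 lands with bottom-row=0; cleared 0 line(s) (total 0); column heights now [0 3 3 3 3 3 3], max=3
Drop 4: O rot1 at col 4 lands with bottom-row=3; cleared 0 line(s) (total 0); column heights now [0 3 3 3 5 5 3], max=5
Test piece O rot3 at col 1 (width 2): heights before test = [0 3 3 3 5 5 3]; fits = True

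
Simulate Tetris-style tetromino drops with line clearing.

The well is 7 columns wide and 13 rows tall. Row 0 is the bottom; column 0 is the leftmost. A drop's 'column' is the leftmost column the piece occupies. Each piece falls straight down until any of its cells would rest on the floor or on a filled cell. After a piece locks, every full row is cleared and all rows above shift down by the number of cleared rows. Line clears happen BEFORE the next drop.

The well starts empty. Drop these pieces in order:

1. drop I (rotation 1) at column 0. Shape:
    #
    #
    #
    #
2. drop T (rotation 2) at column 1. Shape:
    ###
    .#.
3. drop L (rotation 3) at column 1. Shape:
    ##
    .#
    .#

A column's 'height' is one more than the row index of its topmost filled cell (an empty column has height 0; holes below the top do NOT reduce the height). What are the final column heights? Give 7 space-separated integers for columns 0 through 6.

Drop 1: I rot1 at col 0 lands with bottom-row=0; cleared 0 line(s) (total 0); column heights now [4 0 0 0 0 0 0], max=4
Drop 2: T rot2 at col 1 lands with bottom-row=0; cleared 0 line(s) (total 0); column heights now [4 2 2 2 0 0 0], max=4
Drop 3: L rot3 at col 1 lands with bottom-row=2; cleared 0 line(s) (total 0); column heights now [4 5 5 2 0 0 0], max=5

Answer: 4 5 5 2 0 0 0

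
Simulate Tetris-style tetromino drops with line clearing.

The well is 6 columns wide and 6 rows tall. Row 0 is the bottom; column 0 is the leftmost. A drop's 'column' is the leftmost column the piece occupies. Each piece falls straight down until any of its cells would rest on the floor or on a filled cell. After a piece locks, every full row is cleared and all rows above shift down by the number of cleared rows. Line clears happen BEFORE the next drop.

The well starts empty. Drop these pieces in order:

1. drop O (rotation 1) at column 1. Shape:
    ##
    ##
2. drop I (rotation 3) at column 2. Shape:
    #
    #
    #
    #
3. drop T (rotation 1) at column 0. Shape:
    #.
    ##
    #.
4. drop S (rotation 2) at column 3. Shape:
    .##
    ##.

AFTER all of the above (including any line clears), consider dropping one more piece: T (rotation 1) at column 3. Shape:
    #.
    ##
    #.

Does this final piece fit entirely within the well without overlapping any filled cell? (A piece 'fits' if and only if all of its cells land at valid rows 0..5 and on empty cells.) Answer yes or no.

Drop 1: O rot1 at col 1 lands with bottom-row=0; cleared 0 line(s) (total 0); column heights now [0 2 2 0 0 0], max=2
Drop 2: I rot3 at col 2 lands with bottom-row=2; cleared 0 line(s) (total 0); column heights now [0 2 6 0 0 0], max=6
Drop 3: T rot1 at col 0 lands with bottom-row=1; cleared 0 line(s) (total 0); column heights now [4 3 6 0 0 0], max=6
Drop 4: S rot2 at col 3 lands with bottom-row=0; cleared 0 line(s) (total 0); column heights now [4 3 6 1 2 2], max=6
Test piece T rot1 at col 3 (width 2): heights before test = [4 3 6 1 2 2]; fits = True

Answer: yes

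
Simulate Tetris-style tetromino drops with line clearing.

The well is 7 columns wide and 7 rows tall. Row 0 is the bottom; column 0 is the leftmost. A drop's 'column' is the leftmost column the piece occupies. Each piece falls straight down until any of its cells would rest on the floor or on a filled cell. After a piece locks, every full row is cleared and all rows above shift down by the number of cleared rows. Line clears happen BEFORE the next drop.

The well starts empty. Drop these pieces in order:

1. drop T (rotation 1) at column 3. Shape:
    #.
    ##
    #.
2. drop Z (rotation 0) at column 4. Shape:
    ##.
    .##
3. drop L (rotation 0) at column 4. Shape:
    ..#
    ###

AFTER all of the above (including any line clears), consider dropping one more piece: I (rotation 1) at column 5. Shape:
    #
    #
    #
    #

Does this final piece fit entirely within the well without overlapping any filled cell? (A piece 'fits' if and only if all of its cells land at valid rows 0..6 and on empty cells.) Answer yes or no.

Drop 1: T rot1 at col 3 lands with bottom-row=0; cleared 0 line(s) (total 0); column heights now [0 0 0 3 2 0 0], max=3
Drop 2: Z rot0 at col 4 lands with bottom-row=1; cleared 0 line(s) (total 0); column heights now [0 0 0 3 3 3 2], max=3
Drop 3: L rot0 at col 4 lands with bottom-row=3; cleared 0 line(s) (total 0); column heights now [0 0 0 3 4 4 5], max=5
Test piece I rot1 at col 5 (width 1): heights before test = [0 0 0 3 4 4 5]; fits = False

Answer: no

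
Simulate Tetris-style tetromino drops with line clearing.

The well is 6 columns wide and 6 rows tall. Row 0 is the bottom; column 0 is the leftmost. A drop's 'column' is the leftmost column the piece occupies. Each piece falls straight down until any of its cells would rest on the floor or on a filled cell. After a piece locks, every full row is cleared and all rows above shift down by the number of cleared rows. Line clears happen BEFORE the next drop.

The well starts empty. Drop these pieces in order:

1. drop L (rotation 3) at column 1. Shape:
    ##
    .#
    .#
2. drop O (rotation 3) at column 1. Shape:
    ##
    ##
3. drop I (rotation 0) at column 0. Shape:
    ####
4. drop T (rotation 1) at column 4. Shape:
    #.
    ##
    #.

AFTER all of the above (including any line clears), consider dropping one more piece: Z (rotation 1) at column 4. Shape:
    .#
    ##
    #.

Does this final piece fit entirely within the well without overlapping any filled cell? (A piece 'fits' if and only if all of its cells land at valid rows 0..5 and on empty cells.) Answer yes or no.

Drop 1: L rot3 at col 1 lands with bottom-row=0; cleared 0 line(s) (total 0); column heights now [0 3 3 0 0 0], max=3
Drop 2: O rot3 at col 1 lands with bottom-row=3; cleared 0 line(s) (total 0); column heights now [0 5 5 0 0 0], max=5
Drop 3: I rot0 at col 0 lands with bottom-row=5; cleared 0 line(s) (total 0); column heights now [6 6 6 6 0 0], max=6
Drop 4: T rot1 at col 4 lands with bottom-row=0; cleared 0 line(s) (total 0); column heights now [6 6 6 6 3 2], max=6
Test piece Z rot1 at col 4 (width 2): heights before test = [6 6 6 6 3 2]; fits = True

Answer: yes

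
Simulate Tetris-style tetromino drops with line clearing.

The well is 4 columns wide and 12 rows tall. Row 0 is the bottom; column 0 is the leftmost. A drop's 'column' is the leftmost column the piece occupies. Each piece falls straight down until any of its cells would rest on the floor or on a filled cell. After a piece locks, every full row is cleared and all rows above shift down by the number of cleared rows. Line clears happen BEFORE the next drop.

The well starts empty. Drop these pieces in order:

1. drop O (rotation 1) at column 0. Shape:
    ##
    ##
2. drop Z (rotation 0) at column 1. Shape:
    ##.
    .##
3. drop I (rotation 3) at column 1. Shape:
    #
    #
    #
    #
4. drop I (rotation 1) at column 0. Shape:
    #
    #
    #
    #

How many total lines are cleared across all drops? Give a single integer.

Answer: 1

Derivation:
Drop 1: O rot1 at col 0 lands with bottom-row=0; cleared 0 line(s) (total 0); column heights now [2 2 0 0], max=2
Drop 2: Z rot0 at col 1 lands with bottom-row=1; cleared 1 line(s) (total 1); column heights now [1 2 2 0], max=2
Drop 3: I rot3 at col 1 lands with bottom-row=2; cleared 0 line(s) (total 1); column heights now [1 6 2 0], max=6
Drop 4: I rot1 at col 0 lands with bottom-row=1; cleared 0 line(s) (total 1); column heights now [5 6 2 0], max=6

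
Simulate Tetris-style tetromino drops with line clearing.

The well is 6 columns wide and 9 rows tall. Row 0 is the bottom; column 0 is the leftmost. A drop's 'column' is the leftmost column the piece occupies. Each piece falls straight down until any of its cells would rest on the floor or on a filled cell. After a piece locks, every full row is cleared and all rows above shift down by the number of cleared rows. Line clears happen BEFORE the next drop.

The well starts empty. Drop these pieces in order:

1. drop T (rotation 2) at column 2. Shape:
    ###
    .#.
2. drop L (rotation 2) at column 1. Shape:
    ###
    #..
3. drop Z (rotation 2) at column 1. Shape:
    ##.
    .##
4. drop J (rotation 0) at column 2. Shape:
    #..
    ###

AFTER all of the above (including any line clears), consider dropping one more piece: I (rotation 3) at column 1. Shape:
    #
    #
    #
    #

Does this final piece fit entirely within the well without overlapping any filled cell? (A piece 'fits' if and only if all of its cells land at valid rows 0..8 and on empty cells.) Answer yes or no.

Drop 1: T rot2 at col 2 lands with bottom-row=0; cleared 0 line(s) (total 0); column heights now [0 0 2 2 2 0], max=2
Drop 2: L rot2 at col 1 lands with bottom-row=1; cleared 0 line(s) (total 0); column heights now [0 3 3 3 2 0], max=3
Drop 3: Z rot2 at col 1 lands with bottom-row=3; cleared 0 line(s) (total 0); column heights now [0 5 5 4 2 0], max=5
Drop 4: J rot0 at col 2 lands with bottom-row=5; cleared 0 line(s) (total 0); column heights now [0 5 7 6 6 0], max=7
Test piece I rot3 at col 1 (width 1): heights before test = [0 5 7 6 6 0]; fits = True

Answer: yes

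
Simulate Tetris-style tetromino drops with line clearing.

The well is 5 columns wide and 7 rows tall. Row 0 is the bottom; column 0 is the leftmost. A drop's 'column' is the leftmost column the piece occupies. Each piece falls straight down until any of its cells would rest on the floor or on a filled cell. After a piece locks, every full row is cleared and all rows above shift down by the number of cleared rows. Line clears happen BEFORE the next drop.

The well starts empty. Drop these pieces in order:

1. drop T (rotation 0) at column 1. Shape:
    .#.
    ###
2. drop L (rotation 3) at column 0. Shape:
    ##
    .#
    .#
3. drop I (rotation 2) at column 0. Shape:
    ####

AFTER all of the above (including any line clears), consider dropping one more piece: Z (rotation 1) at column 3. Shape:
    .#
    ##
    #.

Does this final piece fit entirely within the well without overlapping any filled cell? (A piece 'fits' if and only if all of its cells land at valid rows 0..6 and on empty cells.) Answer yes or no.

Drop 1: T rot0 at col 1 lands with bottom-row=0; cleared 0 line(s) (total 0); column heights now [0 1 2 1 0], max=2
Drop 2: L rot3 at col 0 lands with bottom-row=1; cleared 0 line(s) (total 0); column heights now [4 4 2 1 0], max=4
Drop 3: I rot2 at col 0 lands with bottom-row=4; cleared 0 line(s) (total 0); column heights now [5 5 5 5 0], max=5
Test piece Z rot1 at col 3 (width 2): heights before test = [5 5 5 5 0]; fits = False

Answer: no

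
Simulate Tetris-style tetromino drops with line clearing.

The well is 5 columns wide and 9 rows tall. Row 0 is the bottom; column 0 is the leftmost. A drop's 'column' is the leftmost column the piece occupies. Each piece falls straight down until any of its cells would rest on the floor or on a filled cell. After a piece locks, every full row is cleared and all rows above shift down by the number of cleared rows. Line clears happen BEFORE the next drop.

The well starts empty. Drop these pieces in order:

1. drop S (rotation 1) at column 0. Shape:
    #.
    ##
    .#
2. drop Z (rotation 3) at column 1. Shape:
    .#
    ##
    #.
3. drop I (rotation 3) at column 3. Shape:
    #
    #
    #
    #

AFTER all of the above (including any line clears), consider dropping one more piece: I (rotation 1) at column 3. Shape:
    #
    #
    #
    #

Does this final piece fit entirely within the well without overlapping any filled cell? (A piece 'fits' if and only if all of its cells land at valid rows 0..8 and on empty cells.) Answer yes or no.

Drop 1: S rot1 at col 0 lands with bottom-row=0; cleared 0 line(s) (total 0); column heights now [3 2 0 0 0], max=3
Drop 2: Z rot3 at col 1 lands with bottom-row=2; cleared 0 line(s) (total 0); column heights now [3 4 5 0 0], max=5
Drop 3: I rot3 at col 3 lands with bottom-row=0; cleared 0 line(s) (total 0); column heights now [3 4 5 4 0], max=5
Test piece I rot1 at col 3 (width 1): heights before test = [3 4 5 4 0]; fits = True

Answer: yes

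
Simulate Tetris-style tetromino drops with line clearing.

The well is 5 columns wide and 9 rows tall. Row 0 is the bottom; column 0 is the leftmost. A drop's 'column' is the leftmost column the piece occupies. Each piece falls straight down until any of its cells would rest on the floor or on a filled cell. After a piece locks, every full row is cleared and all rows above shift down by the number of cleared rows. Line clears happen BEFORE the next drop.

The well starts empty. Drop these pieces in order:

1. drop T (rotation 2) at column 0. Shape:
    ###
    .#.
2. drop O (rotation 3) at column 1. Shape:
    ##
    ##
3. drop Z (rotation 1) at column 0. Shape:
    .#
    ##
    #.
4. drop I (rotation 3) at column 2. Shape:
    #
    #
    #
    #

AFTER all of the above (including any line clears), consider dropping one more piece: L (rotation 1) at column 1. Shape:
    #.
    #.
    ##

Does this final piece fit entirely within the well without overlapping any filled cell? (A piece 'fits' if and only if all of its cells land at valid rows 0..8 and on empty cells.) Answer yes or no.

Drop 1: T rot2 at col 0 lands with bottom-row=0; cleared 0 line(s) (total 0); column heights now [2 2 2 0 0], max=2
Drop 2: O rot3 at col 1 lands with bottom-row=2; cleared 0 line(s) (total 0); column heights now [2 4 4 0 0], max=4
Drop 3: Z rot1 at col 0 lands with bottom-row=3; cleared 0 line(s) (total 0); column heights now [5 6 4 0 0], max=6
Drop 4: I rot3 at col 2 lands with bottom-row=4; cleared 0 line(s) (total 0); column heights now [5 6 8 0 0], max=8
Test piece L rot1 at col 1 (width 2): heights before test = [5 6 8 0 0]; fits = False

Answer: no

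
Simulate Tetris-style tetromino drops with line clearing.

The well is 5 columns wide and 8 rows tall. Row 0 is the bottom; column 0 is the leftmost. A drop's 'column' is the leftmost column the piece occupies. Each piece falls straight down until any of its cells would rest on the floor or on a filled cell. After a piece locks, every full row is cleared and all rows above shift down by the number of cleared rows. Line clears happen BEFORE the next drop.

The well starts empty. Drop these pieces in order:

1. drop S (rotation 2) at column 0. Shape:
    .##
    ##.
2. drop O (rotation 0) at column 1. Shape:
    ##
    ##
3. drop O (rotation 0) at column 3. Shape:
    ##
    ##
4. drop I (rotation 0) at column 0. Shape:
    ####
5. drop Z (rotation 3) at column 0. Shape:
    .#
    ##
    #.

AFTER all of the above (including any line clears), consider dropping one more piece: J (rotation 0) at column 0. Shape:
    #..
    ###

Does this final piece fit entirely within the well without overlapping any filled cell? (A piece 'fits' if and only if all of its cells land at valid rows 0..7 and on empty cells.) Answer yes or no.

Answer: no

Derivation:
Drop 1: S rot2 at col 0 lands with bottom-row=0; cleared 0 line(s) (total 0); column heights now [1 2 2 0 0], max=2
Drop 2: O rot0 at col 1 lands with bottom-row=2; cleared 0 line(s) (total 0); column heights now [1 4 4 0 0], max=4
Drop 3: O rot0 at col 3 lands with bottom-row=0; cleared 0 line(s) (total 0); column heights now [1 4 4 2 2], max=4
Drop 4: I rot0 at col 0 lands with bottom-row=4; cleared 0 line(s) (total 0); column heights now [5 5 5 5 2], max=5
Drop 5: Z rot3 at col 0 lands with bottom-row=5; cleared 0 line(s) (total 0); column heights now [7 8 5 5 2], max=8
Test piece J rot0 at col 0 (width 3): heights before test = [7 8 5 5 2]; fits = False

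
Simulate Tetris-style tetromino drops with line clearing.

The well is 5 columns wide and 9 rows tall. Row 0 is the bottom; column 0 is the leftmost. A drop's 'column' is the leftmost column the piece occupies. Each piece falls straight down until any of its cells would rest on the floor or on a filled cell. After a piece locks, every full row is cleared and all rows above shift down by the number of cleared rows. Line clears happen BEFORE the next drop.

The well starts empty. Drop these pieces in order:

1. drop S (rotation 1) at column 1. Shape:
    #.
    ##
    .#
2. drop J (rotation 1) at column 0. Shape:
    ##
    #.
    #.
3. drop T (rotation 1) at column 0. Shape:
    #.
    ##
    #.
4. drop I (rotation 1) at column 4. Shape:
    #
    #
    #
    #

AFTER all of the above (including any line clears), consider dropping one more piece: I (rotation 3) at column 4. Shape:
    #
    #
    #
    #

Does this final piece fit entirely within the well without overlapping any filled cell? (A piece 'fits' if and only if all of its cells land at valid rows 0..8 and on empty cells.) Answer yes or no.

Drop 1: S rot1 at col 1 lands with bottom-row=0; cleared 0 line(s) (total 0); column heights now [0 3 2 0 0], max=3
Drop 2: J rot1 at col 0 lands with bottom-row=1; cleared 0 line(s) (total 0); column heights now [4 4 2 0 0], max=4
Drop 3: T rot1 at col 0 lands with bottom-row=4; cleared 0 line(s) (total 0); column heights now [7 6 2 0 0], max=7
Drop 4: I rot1 at col 4 lands with bottom-row=0; cleared 0 line(s) (total 0); column heights now [7 6 2 0 4], max=7
Test piece I rot3 at col 4 (width 1): heights before test = [7 6 2 0 4]; fits = True

Answer: yes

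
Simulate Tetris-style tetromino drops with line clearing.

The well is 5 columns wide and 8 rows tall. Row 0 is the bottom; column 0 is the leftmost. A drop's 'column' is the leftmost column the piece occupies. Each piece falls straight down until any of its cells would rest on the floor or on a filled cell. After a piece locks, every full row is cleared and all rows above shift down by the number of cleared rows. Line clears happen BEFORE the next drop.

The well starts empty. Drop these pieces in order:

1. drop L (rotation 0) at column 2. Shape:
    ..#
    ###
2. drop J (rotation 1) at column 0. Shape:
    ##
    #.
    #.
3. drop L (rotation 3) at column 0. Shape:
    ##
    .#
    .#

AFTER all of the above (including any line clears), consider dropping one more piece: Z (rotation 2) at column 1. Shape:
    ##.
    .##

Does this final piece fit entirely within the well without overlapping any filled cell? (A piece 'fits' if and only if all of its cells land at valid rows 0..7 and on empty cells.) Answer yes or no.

Drop 1: L rot0 at col 2 lands with bottom-row=0; cleared 0 line(s) (total 0); column heights now [0 0 1 1 2], max=2
Drop 2: J rot1 at col 0 lands with bottom-row=0; cleared 0 line(s) (total 0); column heights now [3 3 1 1 2], max=3
Drop 3: L rot3 at col 0 lands with bottom-row=3; cleared 0 line(s) (total 0); column heights now [6 6 1 1 2], max=6
Test piece Z rot2 at col 1 (width 3): heights before test = [6 6 1 1 2]; fits = True

Answer: yes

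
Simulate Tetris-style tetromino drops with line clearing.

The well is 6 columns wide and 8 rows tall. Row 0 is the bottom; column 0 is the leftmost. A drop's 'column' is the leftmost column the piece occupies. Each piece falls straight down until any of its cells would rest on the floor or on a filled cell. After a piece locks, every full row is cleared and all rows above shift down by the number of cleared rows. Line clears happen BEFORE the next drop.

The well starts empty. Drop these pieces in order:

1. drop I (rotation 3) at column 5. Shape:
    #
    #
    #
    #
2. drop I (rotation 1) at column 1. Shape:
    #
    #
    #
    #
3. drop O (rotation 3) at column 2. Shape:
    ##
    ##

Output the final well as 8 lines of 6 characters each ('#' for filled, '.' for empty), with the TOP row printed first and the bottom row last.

Answer: ......
......
......
......
.#...#
.#...#
.###.#
.###.#

Derivation:
Drop 1: I rot3 at col 5 lands with bottom-row=0; cleared 0 line(s) (total 0); column heights now [0 0 0 0 0 4], max=4
Drop 2: I rot1 at col 1 lands with bottom-row=0; cleared 0 line(s) (total 0); column heights now [0 4 0 0 0 4], max=4
Drop 3: O rot3 at col 2 lands with bottom-row=0; cleared 0 line(s) (total 0); column heights now [0 4 2 2 0 4], max=4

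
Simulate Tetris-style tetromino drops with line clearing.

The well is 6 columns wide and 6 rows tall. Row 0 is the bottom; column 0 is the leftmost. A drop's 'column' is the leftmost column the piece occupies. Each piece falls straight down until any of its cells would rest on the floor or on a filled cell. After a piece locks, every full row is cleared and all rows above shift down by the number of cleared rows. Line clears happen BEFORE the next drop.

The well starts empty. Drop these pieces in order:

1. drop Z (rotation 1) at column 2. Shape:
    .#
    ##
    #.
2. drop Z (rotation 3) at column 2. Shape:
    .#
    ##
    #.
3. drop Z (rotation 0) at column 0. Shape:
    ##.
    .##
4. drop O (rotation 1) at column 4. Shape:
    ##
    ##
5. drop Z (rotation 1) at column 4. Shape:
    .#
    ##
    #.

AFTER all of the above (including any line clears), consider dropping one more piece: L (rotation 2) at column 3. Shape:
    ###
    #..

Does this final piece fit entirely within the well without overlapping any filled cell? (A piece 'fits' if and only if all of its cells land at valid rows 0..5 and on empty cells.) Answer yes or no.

Answer: no

Derivation:
Drop 1: Z rot1 at col 2 lands with bottom-row=0; cleared 0 line(s) (total 0); column heights now [0 0 2 3 0 0], max=3
Drop 2: Z rot3 at col 2 lands with bottom-row=2; cleared 0 line(s) (total 0); column heights now [0 0 4 5 0 0], max=5
Drop 3: Z rot0 at col 0 lands with bottom-row=4; cleared 0 line(s) (total 0); column heights now [6 6 5 5 0 0], max=6
Drop 4: O rot1 at col 4 lands with bottom-row=0; cleared 0 line(s) (total 0); column heights now [6 6 5 5 2 2], max=6
Drop 5: Z rot1 at col 4 lands with bottom-row=2; cleared 0 line(s) (total 0); column heights now [6 6 5 5 4 5], max=6
Test piece L rot2 at col 3 (width 3): heights before test = [6 6 5 5 4 5]; fits = False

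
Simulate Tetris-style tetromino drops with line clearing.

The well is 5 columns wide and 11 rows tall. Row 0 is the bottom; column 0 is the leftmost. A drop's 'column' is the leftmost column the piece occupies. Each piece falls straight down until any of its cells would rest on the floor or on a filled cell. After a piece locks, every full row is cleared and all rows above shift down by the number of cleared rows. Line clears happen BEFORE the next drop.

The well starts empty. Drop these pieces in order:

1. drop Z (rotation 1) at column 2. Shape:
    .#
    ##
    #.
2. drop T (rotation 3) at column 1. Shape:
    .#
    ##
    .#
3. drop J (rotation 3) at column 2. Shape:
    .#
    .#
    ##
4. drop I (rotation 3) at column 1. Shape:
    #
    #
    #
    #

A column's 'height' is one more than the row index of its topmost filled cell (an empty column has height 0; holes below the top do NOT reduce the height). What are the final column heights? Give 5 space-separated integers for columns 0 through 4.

Answer: 0 8 6 8 0

Derivation:
Drop 1: Z rot1 at col 2 lands with bottom-row=0; cleared 0 line(s) (total 0); column heights now [0 0 2 3 0], max=3
Drop 2: T rot3 at col 1 lands with bottom-row=2; cleared 0 line(s) (total 0); column heights now [0 4 5 3 0], max=5
Drop 3: J rot3 at col 2 lands with bottom-row=5; cleared 0 line(s) (total 0); column heights now [0 4 6 8 0], max=8
Drop 4: I rot3 at col 1 lands with bottom-row=4; cleared 0 line(s) (total 0); column heights now [0 8 6 8 0], max=8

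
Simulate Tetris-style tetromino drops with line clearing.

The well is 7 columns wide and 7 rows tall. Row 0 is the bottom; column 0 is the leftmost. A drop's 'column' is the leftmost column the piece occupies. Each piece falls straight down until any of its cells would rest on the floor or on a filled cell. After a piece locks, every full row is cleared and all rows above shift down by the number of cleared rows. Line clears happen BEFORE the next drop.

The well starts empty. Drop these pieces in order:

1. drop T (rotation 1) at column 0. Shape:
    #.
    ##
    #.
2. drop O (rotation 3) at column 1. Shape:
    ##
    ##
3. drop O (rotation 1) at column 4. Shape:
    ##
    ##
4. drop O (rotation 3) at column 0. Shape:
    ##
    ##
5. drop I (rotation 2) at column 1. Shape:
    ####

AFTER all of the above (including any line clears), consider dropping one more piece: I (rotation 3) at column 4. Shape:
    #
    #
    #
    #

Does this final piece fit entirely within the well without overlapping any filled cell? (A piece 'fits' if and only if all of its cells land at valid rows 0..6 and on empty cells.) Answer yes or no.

Answer: no

Derivation:
Drop 1: T rot1 at col 0 lands with bottom-row=0; cleared 0 line(s) (total 0); column heights now [3 2 0 0 0 0 0], max=3
Drop 2: O rot3 at col 1 lands with bottom-row=2; cleared 0 line(s) (total 0); column heights now [3 4 4 0 0 0 0], max=4
Drop 3: O rot1 at col 4 lands with bottom-row=0; cleared 0 line(s) (total 0); column heights now [3 4 4 0 2 2 0], max=4
Drop 4: O rot3 at col 0 lands with bottom-row=4; cleared 0 line(s) (total 0); column heights now [6 6 4 0 2 2 0], max=6
Drop 5: I rot2 at col 1 lands with bottom-row=6; cleared 0 line(s) (total 0); column heights now [6 7 7 7 7 2 0], max=7
Test piece I rot3 at col 4 (width 1): heights before test = [6 7 7 7 7 2 0]; fits = False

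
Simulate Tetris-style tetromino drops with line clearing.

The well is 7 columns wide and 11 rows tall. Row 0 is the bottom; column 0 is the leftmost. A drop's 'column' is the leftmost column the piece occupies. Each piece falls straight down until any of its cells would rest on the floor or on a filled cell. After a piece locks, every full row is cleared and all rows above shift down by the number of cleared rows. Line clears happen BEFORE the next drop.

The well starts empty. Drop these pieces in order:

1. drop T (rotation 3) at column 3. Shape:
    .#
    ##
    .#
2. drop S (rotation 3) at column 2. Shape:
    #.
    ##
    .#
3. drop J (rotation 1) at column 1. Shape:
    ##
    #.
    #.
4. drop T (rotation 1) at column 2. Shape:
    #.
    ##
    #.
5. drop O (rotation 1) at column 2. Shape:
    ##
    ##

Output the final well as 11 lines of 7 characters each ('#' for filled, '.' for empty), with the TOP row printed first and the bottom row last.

Drop 1: T rot3 at col 3 lands with bottom-row=0; cleared 0 line(s) (total 0); column heights now [0 0 0 2 3 0 0], max=3
Drop 2: S rot3 at col 2 lands with bottom-row=2; cleared 0 line(s) (total 0); column heights now [0 0 5 4 3 0 0], max=5
Drop 3: J rot1 at col 1 lands with bottom-row=3; cleared 0 line(s) (total 0); column heights now [0 6 6 4 3 0 0], max=6
Drop 4: T rot1 at col 2 lands with bottom-row=6; cleared 0 line(s) (total 0); column heights now [0 6 9 8 3 0 0], max=9
Drop 5: O rot1 at col 2 lands with bottom-row=9; cleared 0 line(s) (total 0); column heights now [0 6 11 11 3 0 0], max=11

Answer: ..##...
..##...
..#....
..##...
..#....
.##....
.##....
.###...
...##..
...##..
....#..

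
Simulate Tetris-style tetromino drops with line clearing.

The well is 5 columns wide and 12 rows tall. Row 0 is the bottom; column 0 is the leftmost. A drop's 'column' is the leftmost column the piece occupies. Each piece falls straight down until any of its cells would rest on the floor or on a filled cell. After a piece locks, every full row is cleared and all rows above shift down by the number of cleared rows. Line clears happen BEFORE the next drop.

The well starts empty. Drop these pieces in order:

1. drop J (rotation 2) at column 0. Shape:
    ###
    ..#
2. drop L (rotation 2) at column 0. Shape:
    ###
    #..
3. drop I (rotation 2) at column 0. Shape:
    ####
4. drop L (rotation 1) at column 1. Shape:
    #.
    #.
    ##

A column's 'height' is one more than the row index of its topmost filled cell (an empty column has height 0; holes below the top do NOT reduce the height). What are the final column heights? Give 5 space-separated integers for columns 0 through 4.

Answer: 5 8 6 5 0

Derivation:
Drop 1: J rot2 at col 0 lands with bottom-row=0; cleared 0 line(s) (total 0); column heights now [2 2 2 0 0], max=2
Drop 2: L rot2 at col 0 lands with bottom-row=2; cleared 0 line(s) (total 0); column heights now [4 4 4 0 0], max=4
Drop 3: I rot2 at col 0 lands with bottom-row=4; cleared 0 line(s) (total 0); column heights now [5 5 5 5 0], max=5
Drop 4: L rot1 at col 1 lands with bottom-row=5; cleared 0 line(s) (total 0); column heights now [5 8 6 5 0], max=8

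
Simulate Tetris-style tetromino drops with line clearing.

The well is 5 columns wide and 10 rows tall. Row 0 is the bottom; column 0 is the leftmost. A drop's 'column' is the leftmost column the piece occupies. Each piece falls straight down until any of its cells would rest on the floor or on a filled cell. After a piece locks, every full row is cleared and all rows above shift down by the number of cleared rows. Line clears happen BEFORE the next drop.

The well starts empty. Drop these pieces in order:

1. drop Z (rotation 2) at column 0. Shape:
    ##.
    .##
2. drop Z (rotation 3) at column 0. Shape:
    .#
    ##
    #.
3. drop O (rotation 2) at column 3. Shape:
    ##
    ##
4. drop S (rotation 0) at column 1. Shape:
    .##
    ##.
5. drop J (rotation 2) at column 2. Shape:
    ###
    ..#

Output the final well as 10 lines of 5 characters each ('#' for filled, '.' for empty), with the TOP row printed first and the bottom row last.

Answer: .....
.....
..###
..###
.##..
.#...
##...
#....
##.##
.####

Derivation:
Drop 1: Z rot2 at col 0 lands with bottom-row=0; cleared 0 line(s) (total 0); column heights now [2 2 1 0 0], max=2
Drop 2: Z rot3 at col 0 lands with bottom-row=2; cleared 0 line(s) (total 0); column heights now [4 5 1 0 0], max=5
Drop 3: O rot2 at col 3 lands with bottom-row=0; cleared 0 line(s) (total 0); column heights now [4 5 1 2 2], max=5
Drop 4: S rot0 at col 1 lands with bottom-row=5; cleared 0 line(s) (total 0); column heights now [4 6 7 7 2], max=7
Drop 5: J rot2 at col 2 lands with bottom-row=6; cleared 0 line(s) (total 0); column heights now [4 6 8 8 8], max=8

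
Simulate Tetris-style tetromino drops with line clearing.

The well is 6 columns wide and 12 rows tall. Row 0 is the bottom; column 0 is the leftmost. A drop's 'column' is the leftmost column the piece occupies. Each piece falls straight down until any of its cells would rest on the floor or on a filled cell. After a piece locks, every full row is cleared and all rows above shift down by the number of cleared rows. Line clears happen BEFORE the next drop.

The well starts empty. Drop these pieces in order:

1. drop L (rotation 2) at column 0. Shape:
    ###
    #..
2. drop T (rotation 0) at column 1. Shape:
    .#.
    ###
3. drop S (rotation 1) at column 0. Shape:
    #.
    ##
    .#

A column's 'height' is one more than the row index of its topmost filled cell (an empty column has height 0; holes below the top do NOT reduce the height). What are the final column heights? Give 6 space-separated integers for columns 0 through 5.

Answer: 6 5 4 3 0 0

Derivation:
Drop 1: L rot2 at col 0 lands with bottom-row=0; cleared 0 line(s) (total 0); column heights now [2 2 2 0 0 0], max=2
Drop 2: T rot0 at col 1 lands with bottom-row=2; cleared 0 line(s) (total 0); column heights now [2 3 4 3 0 0], max=4
Drop 3: S rot1 at col 0 lands with bottom-row=3; cleared 0 line(s) (total 0); column heights now [6 5 4 3 0 0], max=6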